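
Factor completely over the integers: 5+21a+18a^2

Need a pair with product 18·5 = 90 and sum 21: that's 6 and 15.
Split the middle term: 18a^2+6a + 15a+5 = 6a(3a+1) + 5(3a+1).

(3a+1)(6a+5)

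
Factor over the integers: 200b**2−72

Pull out the common factor 8; 25b**2−9 is a difference of squares.

8(5b+3)(5b−3)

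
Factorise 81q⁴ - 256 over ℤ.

(3q)⁴ − (4)⁴ = ((3q)² − (4)²)((3q)² + (4)²); the first factor splits again, the second (9q² + 16) is irreducible.

(3q + 4)(3q - 4)(9q² + 16)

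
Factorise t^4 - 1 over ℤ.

Write as (t^2)² − (1)², then factor t^2 - 1 once more.

(t + 1)(t - 1)(t^2 + 1)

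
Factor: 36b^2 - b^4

Pull out the common factor b^2, leaving -b^2 + 36.
Recognize a difference of squares with the parts 6 and b.

-b^2(b + 6)(b - 6)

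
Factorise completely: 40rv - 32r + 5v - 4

Group as (40rv - 32r) + (5v - 4) = 8r(5v - 4) + (5v - 4).
Both groups share the factor (5v - 4).

(5v - 4)(8r + 1)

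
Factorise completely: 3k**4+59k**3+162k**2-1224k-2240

Testing divisors of the constant over divisors of the leading coefficient, k = -14 is a root, so (k+14) is a factor; dividing leaves 3k**3+17k**2-76k-160.
Then k = -5/3 is a root, giving the factor (3k+5) and quotient k**2+4k-32.
The remaining quadratic factors as (k+8)(k-4).

(3k+5)(k+14)(k+8)(k-4)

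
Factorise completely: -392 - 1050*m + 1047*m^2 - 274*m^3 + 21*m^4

Testing divisors of the constant over divisors of the leading coefficient, m = 7 is a root, so (m - 7) is a factor; dividing leaves 21*m^3 - 127*m^2 + 158*m + 56.
Continuing, m = 4 is a root, giving the factor (m - 4) and quotient 21*m^2 - 43*m - 14.
The remaining quadratic factors as (7*m + 2)(3*m - 7).

(3*m - 7)*(7*m + 2)*(m - 4)*(m - 7)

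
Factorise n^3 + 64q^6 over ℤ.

Recognize a sum of cubes with the parts n and 4q^2.

(4q^2 + n)(16q^4 - 4q^2n + n^2)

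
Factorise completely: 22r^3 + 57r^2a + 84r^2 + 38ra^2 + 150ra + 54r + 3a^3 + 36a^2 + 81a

(2r + 3a)(11r + a + 9)(r + a + 3)

Group: r(22r^2 + 35ra + 18r + 3a^2 + 27a) + (a + 3)(22r^2 + 35ra + 18r + 3a^2 + 27a); both groups contain (22r^2 + 35ra + 18r + 3a^2 + 27a), so (r + a + 3) is a factor with cofactor 22r^2 + 35ra + 18r + 3a^2 + 27a.
The cofactor groups again: 22r^2 + 35ra + 18r + 3a^2 + 27a = 2r(11r + a + 9) + 3a(11r + a + 9); both groups contain (11r + a + 9), giving (2r + 3a)(11r + a + 9).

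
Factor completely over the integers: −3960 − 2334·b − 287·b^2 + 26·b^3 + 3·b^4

(3·b + 11)·(b + 12)·(b + 3)·(b − 10)

Testing divisors of the constant over divisors of the leading coefficient, b = −11/3 is a root, giving the factor (3·b + 11) and quotient b^3 + 5·b^2 − 114·b − 360.
Continuing, b = −3 is a root, so (b + 3) divides it; the quotient is b^2 + 2·b − 120.
The remaining quadratic factors as (b + 12)(b − 10).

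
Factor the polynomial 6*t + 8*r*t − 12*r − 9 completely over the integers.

Group as (8*r*t − 12*r) + (6*t − 9) = 4*r*(2*t − 3) + 3*(2*t − 3).
Both groups share the factor (2*t − 3).

(2*t − 3)*(4*r + 3)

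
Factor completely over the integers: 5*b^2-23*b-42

(5*b+7)*(b-6)

Need a pair with product 5·(-42) = -210 and sum -23: that's -30 and 7.
Split the middle term: 5*b^2-30*b + 7*b-42 = 5*b*(b-6) + 7*(b-6).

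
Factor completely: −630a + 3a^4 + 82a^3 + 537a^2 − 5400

(3a + 10)(a + 12)(a + 15)(a − 3)

By the rational root theorem, a = −15 is a root, giving the factor (a + 15) and quotient 3a^3 + 37a^2 − 18a − 360.
Continuing, a = −12 is a root, so (a + 12) is a factor; dividing leaves 3a^2 + a − 30.
The remaining quadratic factors as (a − 3)(3a + 10).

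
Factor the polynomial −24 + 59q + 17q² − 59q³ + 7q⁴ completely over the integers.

Among the possible rational roots, q = 3/7 is a root, so (7q − 3) divides it; the quotient is q³ − 8q² − q + 8.
Continuing, q = 8 is a root, giving the factor (q − 8) and quotient q² − 1.
The remaining quadratic factors as (q − 1)(q + 1).

(7q − 3)(q + 1)(q − 1)(q − 8)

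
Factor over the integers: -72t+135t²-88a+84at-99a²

Group: -9a(11a+9t) + (15t-8)(11a+9t); both groups contain (11a+9t).

-(11a+9t)(9a-15t+8)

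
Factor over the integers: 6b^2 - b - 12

(2b - 3)(3b + 4)

Need a pair with product 6·(-12) = -72 and sum -1: that's 8 and -9.
Split the middle term: 6b^2 + 8b - 9b - 12 = 2b(3b + 4) - 3(3b + 4).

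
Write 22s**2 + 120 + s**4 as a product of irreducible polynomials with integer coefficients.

(s**2 + 10)(s**2 + 12)

Substitute u = s**2 to get a quadratic in u, then factor.
s**2 + 10 is irreducible over ℤ (always positive, so no real roots).
s**2 + 12 is irreducible over ℤ (always positive, so no real roots).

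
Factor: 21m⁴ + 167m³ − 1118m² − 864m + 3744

(3m − 13)(7m − 12)(m + 12)(m + 2)

Trying the rational-root candidates, m = −2 is a root, so (m + 2) is a factor; dividing leaves 21m³ + 125m² − 1368m + 1872.
Then m = 12/7 is a root, so (7m − 12) divides it; the quotient is 3m² + 23m − 156.
The remaining quadratic factors as (m + 12)(3m − 13).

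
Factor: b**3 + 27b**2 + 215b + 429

(b + 11)(b + 13)(b + 3)

Trying the rational-root candidates, b = −11 is a root, so (b + 11) divides it; the quotient is b**2 + 16b + 39.
The remaining quadratic factors as (b + 13)(b + 3).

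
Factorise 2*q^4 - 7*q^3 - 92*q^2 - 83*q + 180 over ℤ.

Trying the rational-root candidates, q = 1 is a root, giving the factor (q - 1) and quotient 2*q^3 - 5*q^2 - 97*q - 180.
Next, q = 9 is a root, so (q - 9) divides it; the quotient is 2*q^2 + 13*q + 20.
The remaining quadratic factors as (2*q + 5)(q + 4).

(2*q + 5)*(q + 4)*(q - 1)*(q - 9)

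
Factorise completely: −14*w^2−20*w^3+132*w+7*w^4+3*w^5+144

Testing divisors of the constant over divisors of the leading coefficient, w = −2 is a root, so (w+2) divides it; the quotient is 3*w^4+w^3−22*w^2+30*w+72.
Next, w = −3 is a root, giving the factor (w+3) and quotient 3*w^3−8*w^2+2*w+24.
Then w = −4/3 is a root, so (3*w+4) is a factor; dividing leaves w^2−4*w+6.
The quadratic w^2−4*w+6 has discriminant −8 < 0 and is irreducible over ℤ.

(3*w+4)*(w+2)*(w+3)*(w^2−4*w+6)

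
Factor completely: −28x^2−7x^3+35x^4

7x^2(5x+4)(x−1)

Pull out the common factor 7x^2, then factor the remaining trinomial.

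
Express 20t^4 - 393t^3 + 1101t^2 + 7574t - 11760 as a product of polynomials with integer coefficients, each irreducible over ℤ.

(4t + 15)(5t - 7)(t - 14)(t - 8)

Testing divisors of the constant over divisors of the leading coefficient, t = 7/5 is a root, so (5t - 7) divides it; the quotient is 4t^3 - 73t^2 + 118t + 1680.
Next, t = -15/4 is a root, so (4t + 15) divides it; the quotient is t^2 - 22t + 112.
The remaining quadratic factors as (t - 8)(t - 14).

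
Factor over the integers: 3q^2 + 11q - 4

(3q - 1)(q + 4)

Need a pair with product 3·(-4) = -12 and sum 11: that's -1 and 12.
Split the middle term: 3q^2 - q + 12q - 4 = q(3q - 1) + 4(3q - 1).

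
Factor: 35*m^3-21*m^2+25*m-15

Group as (35*m^3+25*m) + (-21*m^2-15) = 5*m*(7*m^2+5) - 3*(7*m^2+5).
Both groups share the factor (7*m^2+5).

(5*m-3)*(7*m^2+5)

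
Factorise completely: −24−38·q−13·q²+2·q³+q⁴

Testing divisors of the constant over divisors of the leading coefficient, q = −3 is a root, so (q+3) is a factor; dividing leaves q³−q²−10·q−8.
Then q = −2 is a root, so (q+2) is a factor; dividing leaves q²−3·q−4.
The remaining quadratic factors as (q−4)(q+1).

(q+1)·(q+2)·(q+3)·(q−4)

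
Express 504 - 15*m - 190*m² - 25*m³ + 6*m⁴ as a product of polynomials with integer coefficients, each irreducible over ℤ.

(2*m - 3)*(3*m + 7)*(m + 3)*(m - 8)

Testing divisors of the constant over divisors of the leading coefficient, m = 8 is a root, so (m - 8) divides it; the quotient is 6*m³ + 23*m² - 6*m - 63.
Then m = 3/2 is a root, giving the factor (2*m - 3) and quotient 3*m² + 16*m + 21.
The remaining quadratic factors as (m + 3)(3*m + 7).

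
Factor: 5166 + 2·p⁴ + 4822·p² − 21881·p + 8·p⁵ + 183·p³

By the rational root theorem, p = 1/4 is a root, giving the factor (4·p − 1) and quotient 2·p⁴ + p³ + 46·p² + 1217·p − 5166.
Next, p = −9 is a root, giving the factor (p + 9) and quotient 2·p³ − 17·p² + 199·p − 574.
Continuing, p = 7/2 is a root, giving the factor (2·p − 7) and quotient p² − 5·p + 82.
The quadratic p² − 5·p + 82 has discriminant −303 < 0 and is irreducible over ℤ.

(2·p − 7)·(4·p − 1)·(p + 9)·(p² − 5·p + 82)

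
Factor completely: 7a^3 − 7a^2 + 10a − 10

(a − 1)(7a^2 + 10)

Group as (7a^3 + 10a) + (−7a^2 − 10) = a(7a^2 + 10) − (7a^2 + 10).
Both groups share the factor (7a^2 + 10).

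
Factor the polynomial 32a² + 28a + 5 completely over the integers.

Need a pair with product 32·5 = 160 and sum 28: that's 8 and 20.
Split the middle term: 32a² + 8a + 20a + 5 = 8a(4a + 1) + 5(4a + 1).

(4a + 1)(8a + 5)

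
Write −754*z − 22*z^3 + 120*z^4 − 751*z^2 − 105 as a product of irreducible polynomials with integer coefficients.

Testing divisors of the constant over divisors of the leading coefficient, z = 3 is a root, giving the factor (z − 3) and quotient 120*z^3 + 338*z^2 + 263*z + 35.
Then z = −7/5 is a root, so (5*z + 7) is a factor; dividing leaves 24*z^2 + 34*z + 5.
The remaining quadratic factors as (6*z + 1)(4*z + 5).

(4*z + 5)*(5*z + 7)*(6*z + 1)*(z − 3)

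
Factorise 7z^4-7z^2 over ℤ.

7z^2(z+1)(z-1)

Pull out the common factor 7z^2; z^2-1 is a difference of squares.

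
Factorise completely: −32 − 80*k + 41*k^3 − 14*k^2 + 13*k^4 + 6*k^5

Testing divisors of the constant over divisors of the leading coefficient, k = 4/3 is a root, so (3*k − 4) divides it; the quotient is 2*k^4 + 7*k^3 + 23*k^2 + 26*k + 8.
Next, k = −1 is a root, so (k + 1) divides it; the quotient is 2*k^3 + 5*k^2 + 18*k + 8.
Next, k = −1/2 is a root, giving the factor (2*k + 1) and quotient k^2 + 2*k + 8.
The quadratic k^2 + 2*k + 8 has discriminant −28 < 0 and is irreducible over ℤ.

(2*k + 1)*(3*k − 4)*(k + 1)*(k^2 + 2*k + 8)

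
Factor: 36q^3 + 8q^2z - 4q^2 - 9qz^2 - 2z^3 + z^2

Group: 9q(4q^2 - z^2) + (2z - 1)(4q^2 - z^2); both groups contain (4q^2 - z^2), so (9q + 2z - 1) is a factor with cofactor 4q^2 - z^2.
The cofactor groups again: 4q^2 - z^2 = 2q(2q + z) - z(2q + z); both groups contain (2q + z), giving (2q - z)(2q + z).

(2q + z)(2q - z)(9q + 2z - 1)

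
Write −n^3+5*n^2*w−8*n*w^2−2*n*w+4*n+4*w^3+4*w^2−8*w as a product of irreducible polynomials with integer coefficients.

Group: n*(−n^2+3*n*w−2*w^2−2*w+4) − 2*w*(−n^2+3*n*w−2*w^2−2*w+4); both groups contain (−n^2+3*n*w−2*w^2−2*w+4), so (n−2*w) is a factor with cofactor −n^2+3*n*w−2*w^2−2*w+4.
The cofactor groups again: −n^2+3*n*w−2*w^2−2*w+4 = −n*(n−w−2) + (2*w−2)*(n−w−2); both groups contain (n−w−2), giving −(n−2*w+2)*(n−w−2).

−(n−2*w)*(n−2*w+2)*(n−w−2)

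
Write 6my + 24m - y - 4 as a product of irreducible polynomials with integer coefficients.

(6m - 1)(y + 4)

Group as (6my + 24m) + (-y - 4) = 6m(y + 4) - (y + 4).
Both groups share the factor (y + 4).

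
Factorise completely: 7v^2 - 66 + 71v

(7v - 6)(v + 11)

Need a pair with product 7·(-66) = -462 and sum 71: that's -6 and 77.
Split the middle term: 7v^2 - 6v + 77v - 66 = v(7v - 6) + 11(7v - 6).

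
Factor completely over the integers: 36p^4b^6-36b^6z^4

36b^6(p+z)(p-z)(p^2+z^2)

Pull out the common factor 36b^6, leaving p^4-z^4.
Recognize a difference of squares with the parts p^2 and z^2.
p^2-z^2 is again a difference of squares: (p-z)(p+z).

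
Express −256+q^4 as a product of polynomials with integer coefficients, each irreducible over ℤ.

Write as (q^2)² − (16)², then factor q^2−16 once more.

(q+4)(q−4)(q^2+16)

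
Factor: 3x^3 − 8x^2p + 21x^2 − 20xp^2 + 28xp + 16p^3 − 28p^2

Group: 3x(x^2 − 2xp + 7x − 8p^2 + 14p) − 2p(x^2 − 2xp + 7x − 8p^2 + 14p); both groups contain (x^2 − 2xp + 7x − 8p^2 + 14p), so (3x − 2p) is a factor with cofactor x^2 − 2xp + 7x − 8p^2 + 14p.
The cofactor groups again: x^2 − 2xp + 7x − 8p^2 + 14p = x(x − 4p + 7) + 2p(x − 4p + 7); both groups contain (x − 4p + 7), giving (x + 2p)(x − 4p + 7).

(3x − 2p)(x − 4p + 7)(x + 2p)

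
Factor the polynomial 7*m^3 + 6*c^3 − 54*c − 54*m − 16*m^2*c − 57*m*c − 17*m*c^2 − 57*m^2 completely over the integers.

Group: m*(7*m^2 + 5*m*c + 6*m − 2*c^2 + 6*c) + (−3*c − 9)*(7*m^2 + 5*m*c + 6*m − 2*c^2 + 6*c); both groups contain (7*m^2 + 5*m*c + 6*m − 2*c^2 + 6*c), so (m − 3*c − 9) is a factor with cofactor 7*m^2 + 5*m*c + 6*m − 2*c^2 + 6*c.
The cofactor groups again: 7*m^2 + 5*m*c + 6*m − 2*c^2 + 6*c = m*(7*m − 2*c + 6) + c*(7*m − 2*c + 6); both groups contain (7*m − 2*c + 6), giving (m + c)*(7*m − 2*c + 6).

(7*m − 2*c + 6)*(m − 3*c − 9)*(m + c)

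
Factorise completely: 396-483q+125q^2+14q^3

By the rational root theorem, q = 11/7 is a root, so (7q-11) is a factor; dividing leaves 2q^2+21q-36.
The remaining quadratic factors as (q+12)(2q-3).

(2q-3)(7q-11)(q+12)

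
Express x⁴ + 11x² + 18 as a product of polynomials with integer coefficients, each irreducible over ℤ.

(x² + 2)(x² + 9)

Substitute u = x² to get a quadratic in u, then factor.
x² + 2 is irreducible over ℤ (always positive, so no real roots).
x² + 9 is irreducible over ℤ (sum of squares).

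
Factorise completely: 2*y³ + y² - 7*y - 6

(2*y + 3)*(y + 1)*(y - 2)

By the rational root theorem, y = 2 is a root, giving the factor (y - 2) and quotient 2*y² + 5*y + 3.
The remaining quadratic factors as (2*y + 3)(y + 1).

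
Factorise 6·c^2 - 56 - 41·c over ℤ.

Need a pair with product 6·(-56) = -336 and sum -41: that's -48 and 7.
Split the middle term: 6·c^2 - 48·c + 7·c - 56 = 6·c·(c - 8) + 7·(c - 8).

(6·c + 7)·(c - 8)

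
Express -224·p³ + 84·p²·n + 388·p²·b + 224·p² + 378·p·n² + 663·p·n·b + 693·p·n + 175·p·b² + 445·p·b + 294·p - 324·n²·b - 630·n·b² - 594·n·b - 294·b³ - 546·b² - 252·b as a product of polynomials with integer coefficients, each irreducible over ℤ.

Group: 4·p·(-56·p² - 63·p·n - p·b - 42·p + 54·n·b + 42·b² + 36·b) + (-6·n - 7·b - 7)·(-56·p² - 63·p·n - p·b - 42·p + 54·n·b + 42·b² + 36·b); both groups contain (-56·p² - 63·p·n - p·b - 42·p + 54·n·b + 42·b² + 36·b), so (4·p - 6·n - 7·b - 7) is a factor with cofactor -56·p² - 63·p·n - p·b - 42·p + 54·n·b + 42·b² + 36·b.
The cofactor groups again: -56·p² - 63·p·n - p·b - 42·p + 54·n·b + 42·b² + 36·b = -7·p·(8·p + 9·n + 7·b + 6) + 6·b·(8·p + 9·n + 7·b + 6); both groups contain (8·p + 9·n + 7·b + 6), giving -(7·p - 6·b)·(8·p + 9·n + 7·b + 6).

-(7·p - 6·b)·(4·p - 6·n - 7·b - 7)·(8·p + 9·n + 7·b + 6)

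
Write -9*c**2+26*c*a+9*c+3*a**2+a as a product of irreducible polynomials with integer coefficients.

Group: -9*c*(c-3*a-1) - a*(c-3*a-1); both groups contain (c-3*a-1).

-(c-3*a-1)*(9*c+a)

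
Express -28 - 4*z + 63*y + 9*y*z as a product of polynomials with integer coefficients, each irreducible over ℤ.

Group as (9*y*z + 63*y) + (-4*z - 28) = 9*y*(z + 7) - 4*(z + 7).
Both groups share the factor (z + 7).

(9*y - 4)*(z + 7)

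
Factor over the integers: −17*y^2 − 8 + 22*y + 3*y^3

(3*y − 2)*(y − 1)*(y − 4)

Among the possible rational roots, y = 2/3 is a root, giving the factor (3*y − 2) and quotient y^2 − 5*y + 4.
The remaining quadratic factors as (y − 1)(y − 4).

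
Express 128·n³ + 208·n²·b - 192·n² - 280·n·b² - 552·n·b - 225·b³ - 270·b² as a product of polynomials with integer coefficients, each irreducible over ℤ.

Group: 4·n·(32·n² + 92·n·b + 45·b²) + (-5·b - 6)·(32·n² + 92·n·b + 45·b²); both groups contain (32·n² + 92·n·b + 45·b²), so (4·n - 5·b - 6) is a factor with cofactor 32·n² + 92·n·b + 45·b².
The cofactor groups again: 32·n² + 92·n·b + 45·b² = 8·n·(4·n + 9·b) + 5·b·(4·n + 9·b); both groups contain (4·n + 9·b), giving (8·n + 5·b)·(4·n + 9·b).

(4·n - 5·b - 6)·(8·n + 5·b)·(4·n + 9·b)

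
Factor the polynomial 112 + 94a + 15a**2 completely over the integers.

(3a + 14)(5a + 8)

Need a pair with product 15·112 = 1680 and sum 94: that's 24 and 70.
Split the middle term: 15a**2 + 24a + 70a + 112 = 3a(5a + 8) + 14(5a + 8).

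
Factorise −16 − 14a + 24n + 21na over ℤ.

Group as (21na + 24n) + (−14a − 16) = 3n(7a + 8) − 2(7a + 8).
Both groups share the factor (7a + 8).

(3n − 2)(7a + 8)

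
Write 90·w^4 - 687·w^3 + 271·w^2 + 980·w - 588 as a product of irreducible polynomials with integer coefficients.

Trying the rational-root candidates, w = 2/3 is a root, so (3·w - 2) is a factor; dividing leaves 30·w^3 - 209·w^2 - 49·w + 294.
Then w = 7/6 is a root, giving the factor (6·w - 7) and quotient 5·w^2 - 29·w - 42.
The remaining quadratic factors as (5·w + 6)(w - 7).

(3·w - 2)·(5·w + 6)·(6·w - 7)·(w - 7)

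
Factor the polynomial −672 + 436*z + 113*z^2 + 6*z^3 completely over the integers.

(6*z − 7)*(z + 12)*(z + 8)

Trying the rational-root candidates, z = −8 is a root, so (z + 8) is a factor; dividing leaves 6*z^2 + 65*z − 84.
The remaining quadratic factors as (6*z − 7)(z + 12).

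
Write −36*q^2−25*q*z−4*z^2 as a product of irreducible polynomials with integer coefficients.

Group: −4*q*(9*q+4*z) − z*(9*q+4*z); both groups contain (9*q+4*z).

−(4*q+z)*(9*q+4*z)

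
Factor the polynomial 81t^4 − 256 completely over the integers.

Write as (9t^2)² − (16)², then factor 9t^2 − 16 once more.

(3t + 4)(3t − 4)(9t^2 + 16)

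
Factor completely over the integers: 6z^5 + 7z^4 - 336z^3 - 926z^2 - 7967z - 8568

(6z + 7)(z + 8)(z - 9)(z^2 + z + 17)

Among the possible rational roots, z = 9 is a root, giving the factor (z - 9) and quotient 6z^4 + 61z^3 + 213z^2 + 991z + 952.
Next, z = -8 is a root, giving the factor (z + 8) and quotient 6z^3 + 13z^2 + 109z + 119.
Then z = -7/6 is a root, so (6z + 7) is a factor; dividing leaves z^2 + z + 17.
The quadratic z^2 + z + 17 has discriminant -67 < 0 and is irreducible over ℤ.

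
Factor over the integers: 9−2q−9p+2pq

(2q−9)(p−1)

Group as (2pq−9p) + (−2q+9) = p(2q−9) − (2q−9).
Both groups share the factor (2q−9).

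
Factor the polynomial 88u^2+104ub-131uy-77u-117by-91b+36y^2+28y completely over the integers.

(11u+13b-4y)(8u-9y-7)

Group: 8u(11u+13b-4y) + (-9y-7)(11u+13b-4y); both groups contain (11u+13b-4y).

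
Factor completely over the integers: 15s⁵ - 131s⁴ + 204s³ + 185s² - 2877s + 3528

Trying the rational-root candidates, s = -8/3 is a root, so (3s + 8) is a factor; dividing leaves 5s⁴ - 57s³ + 220s² - 525s + 441.
Next, s = 7/5 is a root, giving the factor (5s - 7) and quotient s³ - 10s² + 30s - 63.
Then s = 7 is a root, giving the factor (s - 7) and quotient s² - 3s + 9.
The quadratic s² - 3s + 9 has discriminant -27 < 0 and is irreducible over ℤ.

(3s + 8)(5s - 7)(s - 7)(s² - 3s + 9)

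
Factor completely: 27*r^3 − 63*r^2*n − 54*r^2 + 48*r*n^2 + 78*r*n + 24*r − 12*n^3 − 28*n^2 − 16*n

(3*r − 2*n)*(3*r − 2*n − 2)*(3*r − 3*n − 4)

Group: 3*r*(9*r^2 − 15*r*n − 12*r + 6*n^2 + 8*n) + (−2*n − 2)*(9*r^2 − 15*r*n − 12*r + 6*n^2 + 8*n); both groups contain (9*r^2 − 15*r*n − 12*r + 6*n^2 + 8*n), so (3*r − 2*n − 2) is a factor with cofactor 9*r^2 − 15*r*n − 12*r + 6*n^2 + 8*n.
The cofactor groups again: 9*r^2 − 15*r*n − 12*r + 6*n^2 + 8*n = 3*r*(3*r − 3*n − 4) − 2*n*(3*r − 3*n − 4); both groups contain (3*r − 3*n − 4), giving (3*r − 2*n)*(3*r − 3*n − 4).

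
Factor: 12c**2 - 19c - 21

Need a pair with product 12·(-21) = -252 and sum -19: that's 9 and -28.
Split the middle term: 12c**2 + 9c - 28c - 21 = 3c(4c + 3) - 7(4c + 3).

(3c - 7)(4c + 3)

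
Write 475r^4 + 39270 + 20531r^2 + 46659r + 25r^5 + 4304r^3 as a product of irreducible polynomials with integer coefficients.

Among the possible rational roots, r = −14/5 is a root, so (5r + 14) divides it; the quotient is 5r^4 + 81r^3 + 634r^2 + 2331r + 2805.
Continuing, r = −11/5 is a root, so (5r + 11) divides it; the quotient is r^3 + 14r^2 + 96r + 255.
Continuing, r = −5 is a root, so (r + 5) is a factor; dividing leaves r^2 + 9r + 51.
The quadratic r^2 + 9r + 51 has discriminant −123 < 0 and is irreducible over ℤ.

(5r + 11)(5r + 14)(r + 5)(r^2 + 9r + 51)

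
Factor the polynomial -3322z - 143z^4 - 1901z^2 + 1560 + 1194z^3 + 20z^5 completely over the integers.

Trying the rational-root candidates, z = 2/5 is a root, so (5z - 2) is a factor; dividing leaves 4z^4 - 27z^3 + 228z^2 - 289z - 780.
Then z = -5/4 is a root, so (4z + 5) divides it; the quotient is z^3 - 8z^2 + 67z - 156.
Next, z = 3 is a root, giving the factor (z - 3) and quotient z^2 - 5z + 52.
The quadratic z^2 - 5z + 52 has discriminant -183 < 0 and is irreducible over ℤ.

(4z + 5)(5z - 2)(z - 3)(z^2 - 5z + 52)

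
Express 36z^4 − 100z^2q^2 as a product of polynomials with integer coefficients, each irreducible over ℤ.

4z^2(3z − 5q)(3z + 5q)

Pull out the common factor 4z^2; 9z^2 − 25q^2 is a difference of squares.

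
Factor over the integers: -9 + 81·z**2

9·(3·z + 1)·(3·z - 1)

Factor out 9, leaving 9·z**2 - 1, which is a difference of two squares.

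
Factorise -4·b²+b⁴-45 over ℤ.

Substitute u = b² to get a quadratic in u, then factor.
b²+5 is irreducible over ℤ (always positive, so no real roots).
b²-9 is a difference of squares.

(b+3)·(b-3)·(b²+5)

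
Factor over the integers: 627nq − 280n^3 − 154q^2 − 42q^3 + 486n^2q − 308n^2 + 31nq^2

Group: 4n(−70n^2 − nq − 77n + 6q^2 + 22q) − 7q(−70n^2 − nq − 77n + 6q^2 + 22q); both groups contain (−70n^2 − nq − 77n + 6q^2 + 22q), so (4n − 7q) is a factor with cofactor −70n^2 − nq − 77n + 6q^2 + 22q.
The cofactor groups again: −70n^2 − nq − 77n + 6q^2 + 22q = −10n(7n − 2q) + (−3q − 11)(7n − 2q); both groups contain (7n − 2q), giving −(10n + 3q + 11)(7n − 2q).

−(10n + 3q + 11)(4n − 7q)(7n − 2q)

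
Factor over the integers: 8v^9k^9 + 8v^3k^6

8k^6v^3(v^2k + 1)(v^4k^2 - v^2k + 1)

Every term has a factor of 8v^3k^6; factoring it out leaves v^6k^3 + 1.
Recognize a sum of cubes with the parts 1 and v^2k.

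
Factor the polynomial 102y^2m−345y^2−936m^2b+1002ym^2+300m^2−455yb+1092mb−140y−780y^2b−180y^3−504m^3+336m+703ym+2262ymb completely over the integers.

−(5y−12m)(12y−6m+7)(3y+7m+13b+4)

Group: 5y(−36y^2−66ym−156yb−69y+42m^2+78mb−25m−91b−28) − 12m(−36y^2−66ym−156yb−69y+42m^2+78mb−25m−91b−28); both groups contain (−36y^2−66ym−156yb−69y+42m^2+78mb−25m−91b−28), so (5y−12m) is a factor with cofactor −36y^2−66ym−156yb−69y+42m^2+78mb−25m−91b−28.
The cofactor groups again: −36y^2−66ym−156yb−69y+42m^2+78mb−25m−91b−28 = −12y(3y+7m+13b+4) + (6m−7)(3y+7m+13b+4); both groups contain (3y+7m+13b+4), giving −(12y−6m+7)(3y+7m+13b+4).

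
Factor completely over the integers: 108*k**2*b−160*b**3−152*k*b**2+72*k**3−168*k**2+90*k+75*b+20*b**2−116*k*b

(6*k−8*b−5)*(2*k+4*b−3)*(6*k+5*b)

Group: 6*k*(12*k**2+34*k*b−18*k+20*b**2−15*b) + (−8*b−5)*(12*k**2+34*k*b−18*k+20*b**2−15*b); both groups contain (12*k**2+34*k*b−18*k+20*b**2−15*b), so (6*k−8*b−5) is a factor with cofactor 12*k**2+34*k*b−18*k+20*b**2−15*b.
The cofactor groups again: 12*k**2+34*k*b−18*k+20*b**2−15*b = 6*k*(2*k+4*b−3) + 5*b*(2*k+4*b−3); both groups contain (2*k+4*b−3), giving (6*k+5*b)*(2*k+4*b−3).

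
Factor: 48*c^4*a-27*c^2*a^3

3*a*c^2*(4*c-3*a)*(4*c+3*a)

Every term has a factor of 3*c^2*a. Then 16*c^2-9*a^2 = (4*c)² − (3*a)².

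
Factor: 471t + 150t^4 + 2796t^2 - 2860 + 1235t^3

(2t + 5)(3t + 13)(5t + 11)(5t - 4)

By the rational root theorem, t = -11/5 is a root, giving the factor (5t + 11) and quotient 30t^3 + 181t^2 + 161t - 260.
Then t = -5/2 is a root, giving the factor (2t + 5) and quotient 15t^2 + 53t - 52.
The remaining quadratic factors as (3t + 13)(5t - 4).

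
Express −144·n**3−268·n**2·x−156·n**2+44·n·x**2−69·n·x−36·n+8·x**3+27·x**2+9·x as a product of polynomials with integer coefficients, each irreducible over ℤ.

Group: 4·n·(−36·n**2+5·n·x−12·n+x**2+3·x) + (8·x+3)·(−36·n**2+5·n·x−12·n+x**2+3·x); both groups contain (−36·n**2+5·n·x−12·n+x**2+3·x), so (4·n+8·x+3) is a factor with cofactor −36·n**2+5·n·x−12·n+x**2+3·x.
The cofactor groups again: −36·n**2+5·n·x−12·n+x**2+3·x = −4·n·(9·n+x+3) + x·(9·n+x+3); both groups contain (9·n+x+3), giving −(4·n−x)·(9·n+x+3).

−(4·n+8·x+3)·(4·n−x)·(9·n+x+3)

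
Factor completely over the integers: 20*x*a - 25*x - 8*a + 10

(4*a - 5)*(5*x - 2)

Group as (20*x*a - 25*x) + (-8*a + 10) = 5*x*(4*a - 5) - 2*(4*a - 5).
Both groups share the factor (4*a - 5).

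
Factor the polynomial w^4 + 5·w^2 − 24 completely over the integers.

(w^2 + 8)·(w^2 − 3)

Substitute u = w^2 to get a quadratic in u, then factor.
w^2 + 8 is irreducible over ℤ (always positive, so no real roots).
w^2 − 3 is irreducible over ℤ (3 is not a perfect square).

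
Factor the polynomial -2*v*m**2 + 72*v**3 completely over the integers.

2*v*(6*v - m)*(6*v + m)

Factor out 2*v, leaving 36*v**2 - m**2, which is a difference of two squares.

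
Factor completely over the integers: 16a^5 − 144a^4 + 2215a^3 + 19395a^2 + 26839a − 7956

(4a + 9)(4a − 1)(a + 4)(a^2 − 15a + 221)

Among the possible rational roots, a = −4 is a root, giving the factor (a + 4) and quotient 16a^4 − 208a^3 + 3047a^2 + 7207a − 1989.
Then a = 1/4 is a root, giving the factor (4a − 1) and quotient 4a^3 − 51a^2 + 749a + 1989.
Then a = −9/4 is a root, so (4a + 9) is a factor; dividing leaves a^2 − 15a + 221.
The quadratic a^2 − 15a + 221 has discriminant −659 < 0 and is irreducible over ℤ.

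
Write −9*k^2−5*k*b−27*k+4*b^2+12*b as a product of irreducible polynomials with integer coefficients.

−(9*k−4*b)*(k+b+3)

Group: −9*k*(k+b+3) + 4*b*(k+b+3); both groups contain (k+b+3).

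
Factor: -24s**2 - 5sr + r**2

Group: -8s(3s + r) + r(3s + r); both groups contain (3s + r).

-(8s - r)(3s + r)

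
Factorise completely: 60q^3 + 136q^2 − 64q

4q(3q + 8)(5q − 2)

Pull out the common factor 4q, then factor the remaining trinomial.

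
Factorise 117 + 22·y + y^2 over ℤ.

Two integers with product 117 and sum 22 are 13 and 9.

(y + 13)·(y + 9)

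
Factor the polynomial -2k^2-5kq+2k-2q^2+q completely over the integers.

Group: -k(2k+q) + (-2q+1)(2k+q); both groups contain (2k+q).

-(2k+q)(k+2q-1)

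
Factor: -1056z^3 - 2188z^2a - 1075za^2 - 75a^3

-(11z + 15a)(8z + 5a)(12z + a)

Group: 8z(-132z^2 - 191za - 15a^2) + 5a(-132z^2 - 191za - 15a^2); both groups contain (-132z^2 - 191za - 15a^2), so (8z + 5a) is a factor with cofactor -132z^2 - 191za - 15a^2.
The cofactor groups again: -132z^2 - 191za - 15a^2 = -12z(11z + 15a) - a(11z + 15a); both groups contain (11z + 15a), giving -(12z + a)(11z + 15a).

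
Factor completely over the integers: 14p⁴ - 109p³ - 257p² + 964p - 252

Among the possible rational roots, p = 2 is a root, so (p - 2) is a factor; dividing leaves 14p³ - 81p² - 419p + 126.
Continuing, p = -7/2 is a root, so (2p + 7) divides it; the quotient is 7p² - 65p + 18.
The remaining quadratic factors as (7p - 2)(p - 9).

(2p + 7)(7p - 2)(p - 2)(p - 9)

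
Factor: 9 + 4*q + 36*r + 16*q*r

Group as (16*q*r + 4*q) + (36*r + 9) = 4*q*(4*r + 1) + 9*(4*r + 1).
Both groups share the factor (4*r + 1).

(4*q + 9)*(4*r + 1)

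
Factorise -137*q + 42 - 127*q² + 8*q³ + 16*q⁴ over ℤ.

Trying the rational-root candidates, q = -2 is a root, so (q + 2) is a factor; dividing leaves 16*q³ - 24*q² - 79*q + 21.
Next, q = 3 is a root, so (q - 3) is a factor; dividing leaves 16*q² + 24*q - 7.
The remaining quadratic factors as (4*q - 1)(4*q + 7).

(4*q + 7)*(4*q - 1)*(q + 2)*(q - 3)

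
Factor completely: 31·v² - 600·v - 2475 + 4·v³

(4·v + 15)·(v + 15)·(v - 11)

By the rational root theorem, v = -15 is a root, so (v + 15) is a factor; dividing leaves 4·v² - 29·v - 165.
The remaining quadratic factors as (4·v + 15)(v - 11).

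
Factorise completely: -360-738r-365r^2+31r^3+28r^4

Among the possible rational roots, r = -5/4 is a root, so (4r+5) divides it; the quotient is 7r^3-r^2-90r-72.
Continuing, r = -3 is a root, so (r+3) is a factor; dividing leaves 7r^2-22r-24.
The remaining quadratic factors as (r-4)(7r+6).

(4r+5)(7r+6)(r+3)(r-4)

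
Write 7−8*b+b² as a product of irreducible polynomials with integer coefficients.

(b−1)*(b−7)

Two integers with product 7 and sum −8 are −1 and −7.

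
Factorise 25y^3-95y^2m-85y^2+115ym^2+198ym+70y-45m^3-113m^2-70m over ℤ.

(5y-5m-7)(5y-9m-10)(y-m)

Group: y(25y^2-70ym-85y+45m^2+113m+70) - m(25y^2-70ym-85y+45m^2+113m+70); both groups contain (25y^2-70ym-85y+45m^2+113m+70), so (y-m) is a factor with cofactor 25y^2-70ym-85y+45m^2+113m+70.
The cofactor groups again: 25y^2-70ym-85y+45m^2+113m+70 = 5y(5y-5m-7) + (-9m-10)(5y-5m-7); both groups contain (5y-5m-7), giving (5y-9m-10)(5y-5m-7).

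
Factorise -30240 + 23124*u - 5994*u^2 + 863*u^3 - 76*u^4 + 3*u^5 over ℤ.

(3*u - 7)*(u - 8)*(u - 9)*(u^2 - 6*u + 60)

Trying the rational-root candidates, u = 8 is a root, giving the factor (u - 8) and quotient 3*u^4 - 52*u^3 + 447*u^2 - 2418*u + 3780.
Next, u = 9 is a root, giving the factor (u - 9) and quotient 3*u^3 - 25*u^2 + 222*u - 420.
Then u = 7/3 is a root, so (3*u - 7) divides it; the quotient is u^2 - 6*u + 60.
The quadratic u^2 - 6*u + 60 has discriminant -204 < 0 and is irreducible over ℤ.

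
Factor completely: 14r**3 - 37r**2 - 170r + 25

(2r + 5)(7r - 1)(r - 5)

Trying the rational-root candidates, r = -5/2 is a root, giving the factor (2r + 5) and quotient 7r**2 - 36r + 5.
The remaining quadratic factors as (r - 5)(7r - 1).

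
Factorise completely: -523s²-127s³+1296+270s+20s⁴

(4s+9)(5s-8)(s+2)(s-9)

Among the possible rational roots, s = 8/5 is a root, so (5s-8) divides it; the quotient is 4s³-19s²-135s-162.
Then s = 9 is a root, giving the factor (s-9) and quotient 4s²+17s+18.
The remaining quadratic factors as (s+2)(4s+9).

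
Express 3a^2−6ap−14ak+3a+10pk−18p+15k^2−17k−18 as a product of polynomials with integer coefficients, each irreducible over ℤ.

Group: 3a(a−2p−3k−2) + (−5k+9)(a−2p−3k−2); both groups contain (a−2p−3k−2).

(3a−5k+9)(a−2p−3k−2)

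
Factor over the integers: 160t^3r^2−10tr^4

10r^2t(4t−r)(4t+r)

Pull out the common factor 10tr^2; 16t^2−r^2 is a difference of squares.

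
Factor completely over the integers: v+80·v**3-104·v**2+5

Among the possible rational roots, v = -1/5 is a root, giving the factor (5·v+1) and quotient 16·v**2-24·v+5.
The remaining quadratic factors as (4·v-5)(4·v-1).

(4·v-1)·(4·v-5)·(5·v+1)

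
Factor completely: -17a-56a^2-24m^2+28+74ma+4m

Group: -6m(4m-7a+4) + (8a+7)(4m-7a+4); both groups contain (4m-7a+4).

-(4m-7a+4)(6m-8a-7)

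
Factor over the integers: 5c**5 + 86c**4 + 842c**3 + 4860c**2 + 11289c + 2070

(5c + 1)(c + 5)(c + 6)(c**2 + 6c + 69)

By the rational root theorem, c = −1/5 is a root, giving the factor (5c + 1) and quotient c**4 + 17c**3 + 165c**2 + 939c + 2070.
Next, c = −6 is a root, so (c + 6) divides it; the quotient is c**3 + 11c**2 + 99c + 345.
Then c = −5 is a root, so (c + 5) is a factor; dividing leaves c**2 + 6c + 69.
The quadratic c**2 + 6c + 69 has discriminant −240 < 0 and is irreducible over ℤ.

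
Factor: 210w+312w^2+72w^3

6w(2w+7)(6w+5)

Pull out the common factor 6w, then factor the remaining trinomial.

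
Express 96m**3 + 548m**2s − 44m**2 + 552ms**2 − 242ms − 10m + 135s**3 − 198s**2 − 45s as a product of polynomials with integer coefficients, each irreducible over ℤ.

(2m + 9s)(6m + 5s + 1)(8m + 3s − 5)

Group: 6m(16m**2 + 78ms − 10m + 27s**2 − 45s) + (5s + 1)(16m**2 + 78ms − 10m + 27s**2 − 45s); both groups contain (16m**2 + 78ms − 10m + 27s**2 − 45s), so (6m + 5s + 1) is a factor with cofactor 16m**2 + 78ms − 10m + 27s**2 − 45s.
The cofactor groups again: 16m**2 + 78ms − 10m + 27s**2 − 45s = 2m(8m + 3s − 5) + 9s(8m + 3s − 5); both groups contain (8m + 3s − 5), giving (2m + 9s)(8m + 3s − 5).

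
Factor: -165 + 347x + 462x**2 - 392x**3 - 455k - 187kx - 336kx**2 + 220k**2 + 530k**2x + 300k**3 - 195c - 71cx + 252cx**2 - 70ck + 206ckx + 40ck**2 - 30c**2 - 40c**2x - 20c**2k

-(2c - 10k - 7x + 11)(2k + 4x + 3)(5c + 15k - 14x + 5)

Group: 2c(-10ck - 20cx - 15c - 30k**2 - 32kx - 55k + 56x**2 + 22x - 15) + (-10k - 7x + 11)(-10ck - 20cx - 15c - 30k**2 - 32kx - 55k + 56x**2 + 22x - 15); both groups contain (-10ck - 20cx - 15c - 30k**2 - 32kx - 55k + 56x**2 + 22x - 15), so (2c - 10k - 7x + 11) is a factor with cofactor -10ck - 20cx - 15c - 30k**2 - 32kx - 55k + 56x**2 + 22x - 15.
The cofactor groups again: -10ck - 20cx - 15c - 30k**2 - 32kx - 55k + 56x**2 + 22x - 15 = -5c(2k + 4x + 3) + (-15k + 14x - 5)(2k + 4x + 3); both groups contain (2k + 4x + 3), giving -(5c + 15k - 14x + 5)(2k + 4x + 3).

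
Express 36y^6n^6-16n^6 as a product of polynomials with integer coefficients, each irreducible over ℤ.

Factor out 4n^6 first: what remains is 9y^6-4.
Recognize a difference of squares with the parts 3y^3 and 2.

4n^6(3y^3+2)(3y^3-2)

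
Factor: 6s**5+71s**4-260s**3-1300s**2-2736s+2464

By the rational root theorem, s = -14 is a root, giving the factor (s+14) and quotient 6s**4-13s**3-78s**2-208s+176.
Continuing, s = 11/2 is a root, giving the factor (2s-11) and quotient 3s**3+10s**2+16s-16.
Next, s = 2/3 is a root, giving the factor (3s-2) and quotient s**2+4s+8.
The quadratic s**2+4s+8 has discriminant -16 < 0 and is irreducible over ℤ.

(2s-11)(3s-2)(s+14)(s**2+4s+8)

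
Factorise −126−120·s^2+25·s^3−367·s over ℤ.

Trying the rational-root candidates, s = 7 is a root, so (s−7) divides it; the quotient is 25·s^2+55·s+18.
The remaining quadratic factors as (5·s+2)(5·s+9).

(5·s+2)·(5·s+9)·(s−7)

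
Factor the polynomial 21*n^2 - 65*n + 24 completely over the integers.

(3*n - 8)*(7*n - 3)

Need a pair with product 21·24 = 504 and sum -65: that's -9 and -56.
Split the middle term: 21*n^2 - 9*n - 56*n + 24 = 3*n*(7*n - 3) - 8*(7*n - 3).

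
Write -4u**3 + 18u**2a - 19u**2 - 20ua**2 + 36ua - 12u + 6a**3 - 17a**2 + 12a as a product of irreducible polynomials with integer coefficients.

Group: u(-4u**2 + 6ua - 3u - 2a**2 + 3a) + (-3a + 4)(-4u**2 + 6ua - 3u - 2a**2 + 3a); both groups contain (-4u**2 + 6ua - 3u - 2a**2 + 3a), so (u - 3a + 4) is a factor with cofactor -4u**2 + 6ua - 3u - 2a**2 + 3a.
The cofactor groups again: -4u**2 + 6ua - 3u - 2a**2 + 3a = -u(4u - 2a + 3) + a(4u - 2a + 3); both groups contain (4u - 2a + 3), giving -(u - a)(4u - 2a + 3).

-(4u - 2a + 3)(u - 3a + 4)(u - a)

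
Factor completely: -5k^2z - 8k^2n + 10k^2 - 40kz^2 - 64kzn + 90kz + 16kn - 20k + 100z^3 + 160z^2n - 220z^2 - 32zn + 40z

-(5z + 8n - 10)(k + 10z - 2)(k - 2z)

Group: 5z(-k^2 - 8kz + 2k + 20z^2 - 4z) + (8n - 10)(-k^2 - 8kz + 2k + 20z^2 - 4z); both groups contain (-k^2 - 8kz + 2k + 20z^2 - 4z), so (5z + 8n - 10) is a factor with cofactor -k^2 - 8kz + 2k + 20z^2 - 4z.
The cofactor groups again: -k^2 - 8kz + 2k + 20z^2 - 4z = -k(k + 10z - 2) + 2z(k + 10z - 2); both groups contain (k + 10z - 2), giving -(k - 2z)(k + 10z - 2).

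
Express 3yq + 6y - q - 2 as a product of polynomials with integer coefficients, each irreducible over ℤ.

(3y - 1)(q + 2)

Group as (3yq + 6y) + (-q - 2) = 3y(q + 2) - (q + 2).
Both groups share the factor (q + 2).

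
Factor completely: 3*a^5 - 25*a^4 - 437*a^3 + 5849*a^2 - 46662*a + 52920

(3*a - 4)*(a + 15)*(a - 14)*(a^2 - 8*a + 63)

Trying the rational-root candidates, a = 4/3 is a root, giving the factor (3*a - 4) and quotient a^4 - 7*a^3 - 155*a^2 + 1743*a - 13230.
Then a = -15 is a root, so (a + 15) divides it; the quotient is a^3 - 22*a^2 + 175*a - 882.
Continuing, a = 14 is a root, giving the factor (a - 14) and quotient a^2 - 8*a + 63.
The quadratic a^2 - 8*a + 63 has discriminant -188 < 0 and is irreducible over ℤ.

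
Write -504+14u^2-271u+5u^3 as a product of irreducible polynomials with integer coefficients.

(5u+9)(u+8)(u-7)

Testing divisors of the constant over divisors of the leading coefficient, u = -9/5 is a root, giving the factor (5u+9) and quotient u^2+u-56.
The remaining quadratic factors as (u-7)(u+8).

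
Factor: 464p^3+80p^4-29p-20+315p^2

Testing divisors of the constant over divisors of the leading coefficient, p = -4/5 is a root, so (5p+4) divides it; the quotient is 16p^3+80p^2-p-5.
Next, p = -1/4 is a root, so (4p+1) is a factor; dividing leaves 4p^2+19p-5.
The remaining quadratic factors as (p+5)(4p-1).

(4p+1)(4p-1)(5p+4)(p+5)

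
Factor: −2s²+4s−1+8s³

Group as (8s³+4s) + (−2s²−1) = 4s(2s²+1) − (2s²+1).
Both groups share the factor (2s²+1).

(4s−1)(2s²+1)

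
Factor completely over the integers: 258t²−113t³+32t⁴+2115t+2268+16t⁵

(4t+7)(4t+9)(t+3)(t²−5t+12)

Trying the rational-root candidates, t = −7/4 is a root, so (4t+7) divides it; the quotient is 4t⁴+t³−30t²+117t+324.
Next, t = −9/4 is a root, so (4t+9) divides it; the quotient is t³−2t²−3t+36.
Continuing, t = −3 is a root, so (t+3) is a factor; dividing leaves t²−5t+12.
The quadratic t²−5t+12 has discriminant −23 < 0 and is irreducible over ℤ.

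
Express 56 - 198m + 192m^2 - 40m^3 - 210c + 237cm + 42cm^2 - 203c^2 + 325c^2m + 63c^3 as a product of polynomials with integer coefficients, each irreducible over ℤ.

(7c - 2m + 7)(9c + 4m - 2)(c + 5m - 4)

Group: 9c(7c^2 + 33cm - 21c - 10m^2 + 43m - 28) + (4m - 2)(7c^2 + 33cm - 21c - 10m^2 + 43m - 28); both groups contain (7c^2 + 33cm - 21c - 10m^2 + 43m - 28), so (9c + 4m - 2) is a factor with cofactor 7c^2 + 33cm - 21c - 10m^2 + 43m - 28.
The cofactor groups again: 7c^2 + 33cm - 21c - 10m^2 + 43m - 28 = 7c(c + 5m - 4) + (-2m + 7)(c + 5m - 4); both groups contain (c + 5m - 4), giving (7c - 2m + 7)(c + 5m - 4).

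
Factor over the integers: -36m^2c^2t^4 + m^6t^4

m^2t^4(m^2 - 6c)(m^2 + 6c)

Every term has a factor of m^2t^4; factoring it out leaves m^4 - 36c^2.
Recognize a difference of squares with the parts m^2 and 6c.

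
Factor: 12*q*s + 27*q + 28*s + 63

(3*q + 7)*(4*s + 9)

Group as (12*q*s + 27*q) + (28*s + 63) = 3*q*(4*s + 9) + 7*(4*s + 9).
Both groups share the factor (4*s + 9).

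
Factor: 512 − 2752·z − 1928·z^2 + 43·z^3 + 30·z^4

(5·z + 8)·(6·z − 1)·(z + 8)·(z − 8)

Among the possible rational roots, z = 8 is a root, so (z − 8) divides it; the quotient is 30·z^3 + 283·z^2 + 336·z − 64.
Continuing, z = −8/5 is a root, so (5·z + 8) is a factor; dividing leaves 6·z^2 + 47·z − 8.
The remaining quadratic factors as (z + 8)(6·z − 1).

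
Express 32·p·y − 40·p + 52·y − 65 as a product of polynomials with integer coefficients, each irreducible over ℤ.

Group as (32·p·y − 40·p) + (52·y − 65) = 8·p·(4·y − 5) + 13·(4·y − 5).
Both groups share the factor (4·y − 5).

(4·y − 5)·(8·p + 13)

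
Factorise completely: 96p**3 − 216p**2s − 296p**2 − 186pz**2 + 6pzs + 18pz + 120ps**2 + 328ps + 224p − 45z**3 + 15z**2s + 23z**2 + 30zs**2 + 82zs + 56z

(4p + z)(4p + 5z − 5s − 7)(6p − 9z − 6s − 8)

Group: 4p(24p**2 − 30pz − 24ps − 32p − 9z**2 − 6zs − 8z) + (5z − 5s − 7)(24p**2 − 30pz − 24ps − 32p − 9z**2 − 6zs − 8z); both groups contain (24p**2 − 30pz − 24ps − 32p − 9z**2 − 6zs − 8z), so (4p + 5z − 5s − 7) is a factor with cofactor 24p**2 − 30pz − 24ps − 32p − 9z**2 − 6zs − 8z.
The cofactor groups again: 24p**2 − 30pz − 24ps − 32p − 9z**2 − 6zs − 8z = 6p(4p + z) + (−9z − 6s − 8)(4p + z); both groups contain (4p + z), giving (6p − 9z − 6s − 8)(4p + z).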